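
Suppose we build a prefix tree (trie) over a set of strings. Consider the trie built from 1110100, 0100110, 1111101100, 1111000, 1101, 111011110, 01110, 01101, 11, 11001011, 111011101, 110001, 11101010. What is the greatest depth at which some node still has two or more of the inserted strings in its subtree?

The deepest shared node is where two words last agree before diverging.
e.g. "111011101" and "111011110" share the prefix "1110111" of length 7; no pair shares a longer one.
Longest shared-prefix length: 7

7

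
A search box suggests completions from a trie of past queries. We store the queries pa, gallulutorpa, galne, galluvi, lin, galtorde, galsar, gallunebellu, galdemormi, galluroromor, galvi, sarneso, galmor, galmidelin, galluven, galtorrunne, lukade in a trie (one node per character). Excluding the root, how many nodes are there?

Insert word by word; a character creates a node only if that edge doesn't already exist:
  "pa" → 2 new (p, a)
  "gallulutorpa" → 12 new (g, a, l, l, u, l, u, t, o, r, p, a)
  "galne" → prefix "gal" already present; 2 new (n, e)
  "galluvi" → prefix "gallu" already present; 2 new (v, i)
  "lin" → 3 new (l, i, n)
  "galtorde" → prefix "gal" already present; 5 new (t, o, r, d, e)
  "galsar" → prefix "gal" already present; 3 new (s, a, r)
  "gallunebellu" → prefix "gallu" already present; 7 new (n, e, b, e, l, l, u)
  "galdemormi" → prefix "gal" already present; 7 new (d, e, m, o, r, m, i)
  "galluroromor" → prefix "gallu" already present; 7 new (r, o, r, o, m, o, r)
  "galvi" → prefix "gal" already present; 2 new (v, i)
  "sarneso" → 7 new (s, a, r, n, e, s, o)
  "galmor" → prefix "gal" already present; 3 new (m, o, r)
  "galmidelin" → prefix "galm" already present; 6 new (i, d, e, l, i, n)
  "galluven" → prefix "galluv" already present; 2 new (e, n)
  "galtorrunne" → prefix "galtor" already present; 5 new (r, u, n, n, e)
  "lukade" → prefix "l" already present; 5 new (u, k, a, d, e)
Total nodes = 2 + 12 + 2 + 2 + 3 + 5 + 3 + 7 + 7 + 7 + 2 + 7 + 3 + 6 + 2 + 5 + 5 = 80

80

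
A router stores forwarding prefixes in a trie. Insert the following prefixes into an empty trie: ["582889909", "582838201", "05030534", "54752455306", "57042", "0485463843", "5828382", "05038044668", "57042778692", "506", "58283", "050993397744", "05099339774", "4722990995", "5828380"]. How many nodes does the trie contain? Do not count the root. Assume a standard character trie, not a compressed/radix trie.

Count nodes per top-level branch (shared prefixes stored once):
  '0'-branch (0485463843, 05030534, 05038044668, 05099339774, 050993397744): 33 nodes
  '4'-branch (4722990995): 10 nodes
  '5'-branch (506, 54752455306, 57042, 57042778692, 58283, 5828380, 5828382, 582838201, 582889909): 37 nodes
Sum: 80

80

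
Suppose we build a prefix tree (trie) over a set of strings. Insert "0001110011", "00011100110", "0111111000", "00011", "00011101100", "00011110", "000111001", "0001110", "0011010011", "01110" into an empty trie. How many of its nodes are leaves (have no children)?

6

A leaf is a node with no children — equivalently, the end of a word that is not a proper prefix of any other stored word.
Those words: "00011100110", "00011101100", "00011110", "0011010011", "01110", "0111111000"
Leaf count: 6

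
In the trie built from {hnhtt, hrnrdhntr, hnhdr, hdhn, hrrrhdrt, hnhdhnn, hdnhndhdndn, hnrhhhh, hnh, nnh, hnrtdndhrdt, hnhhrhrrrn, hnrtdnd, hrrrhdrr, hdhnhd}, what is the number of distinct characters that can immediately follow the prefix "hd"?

The children of the "hd" node are the distinct next characters among strings starting with "hd".
Characters that immediately follow "hd" among the stored strings: {h, n}.
That node has 2 child edges.

2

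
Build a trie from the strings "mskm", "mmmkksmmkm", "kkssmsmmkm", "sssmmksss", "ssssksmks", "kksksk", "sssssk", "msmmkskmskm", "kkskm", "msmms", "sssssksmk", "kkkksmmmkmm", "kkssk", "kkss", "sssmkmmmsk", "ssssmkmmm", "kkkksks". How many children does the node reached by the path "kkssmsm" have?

1

Walk "kkssmsm" from the root, arriving at one node.
Characters that immediately follow "kkssmsm" among the stored strings: {m}.
That node has 1 child edge.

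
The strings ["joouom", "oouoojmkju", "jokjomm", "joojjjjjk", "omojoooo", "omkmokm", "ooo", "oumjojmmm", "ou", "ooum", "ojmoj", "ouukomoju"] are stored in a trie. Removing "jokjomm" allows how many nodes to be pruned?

5

Walk "jokjomm" from the leaf back toward the root, removing each node that no remaining word uses.
The suffix "kjomm" (5 nodes) is used only by "jokjomm"; the node for "jo" still has the child "o", so pruning stops there.
Nodes removed: 5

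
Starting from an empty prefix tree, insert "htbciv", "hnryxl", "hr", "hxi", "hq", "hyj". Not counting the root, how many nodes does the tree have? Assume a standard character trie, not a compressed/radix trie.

17

Trie structure (* marks end of a word):
(root)
└─ h
   ├─ n
   │  └─ r
   │     └─ y
   │        └─ x
   │           └─ l *
   ├─ q *
   ├─ r *
   ├─ t
   │  └─ b
   │     └─ c
   │        └─ i
   │           └─ v *
   ├─ x
   │  └─ i *
   └─ y
      └─ j *
Counting every labelled node above: 17.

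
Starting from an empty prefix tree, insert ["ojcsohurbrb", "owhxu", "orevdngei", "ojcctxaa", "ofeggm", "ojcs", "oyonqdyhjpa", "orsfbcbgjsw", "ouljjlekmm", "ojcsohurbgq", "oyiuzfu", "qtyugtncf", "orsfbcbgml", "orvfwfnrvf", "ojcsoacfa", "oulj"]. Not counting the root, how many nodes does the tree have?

91

Count nodes per top-level branch (shared prefixes stored once):
  'o'-branch (ofeggm, ojcctxaa, ojcs, ojcsoacfa, ojcsohurbgq, ojcsohurbrb, orevdngei, orsfbcbgjsw, orsfbcbgml, orvfwfnrvf, oulj, ouljjlekmm, owhxu, oyiuzfu, oyonqdyhjpa): 82 nodes
  'q'-branch (qtyugtncf): 9 nodes
Sum: 91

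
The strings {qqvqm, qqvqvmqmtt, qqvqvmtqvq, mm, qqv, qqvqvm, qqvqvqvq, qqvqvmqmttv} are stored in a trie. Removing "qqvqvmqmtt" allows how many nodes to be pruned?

0

A node on "qqvqvmqmtt"'s path can go only if nothing else ends at it or branches off below it.
Every node on "qqvqvmqmtt" is still needed (e.g. by "qqvqvmqmttv"), so nothing is freed.
Nodes removed: 0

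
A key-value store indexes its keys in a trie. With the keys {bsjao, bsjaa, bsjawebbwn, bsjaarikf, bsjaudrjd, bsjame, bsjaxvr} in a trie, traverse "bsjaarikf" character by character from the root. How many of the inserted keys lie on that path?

2

Walk "bsjaarikf" from the root; an end-of-word marker is hit whenever a stored word is a prefix of "bsjaarikf".
Prefixes of the query that are stored words: "bsjaa", "bsjaarikf"
Count: 2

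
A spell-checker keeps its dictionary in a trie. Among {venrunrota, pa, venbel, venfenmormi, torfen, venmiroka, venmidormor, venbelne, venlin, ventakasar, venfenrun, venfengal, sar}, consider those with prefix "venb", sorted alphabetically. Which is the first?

venbel

Filter for "venb…" and sort: "venbel", "venbelne"
Position 1: venbel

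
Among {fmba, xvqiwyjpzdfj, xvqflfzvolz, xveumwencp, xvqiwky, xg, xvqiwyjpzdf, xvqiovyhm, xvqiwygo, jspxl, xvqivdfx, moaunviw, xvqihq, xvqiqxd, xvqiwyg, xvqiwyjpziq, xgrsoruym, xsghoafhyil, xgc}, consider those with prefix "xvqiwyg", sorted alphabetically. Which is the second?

xvqiwygo

Filter for "xvqiwyg…" and sort: "xvqiwyg", "xvqiwygo"
The 2nd is xvqiwygo.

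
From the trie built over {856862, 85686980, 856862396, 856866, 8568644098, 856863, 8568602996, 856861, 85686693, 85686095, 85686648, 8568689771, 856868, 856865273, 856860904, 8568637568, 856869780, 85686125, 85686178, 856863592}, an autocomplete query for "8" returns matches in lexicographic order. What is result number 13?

Filter for "8…" and sort: "8568602996", "856860904", "85686095", "856861", "85686125", "85686178", "856862", "856862396", "856863", "856863592", "8568637568", "8568644098", "856865273", "856866", "85686648", "85686693", "856868", "8568689771", "856869780", "85686980"
The 13th is 856865273.

856865273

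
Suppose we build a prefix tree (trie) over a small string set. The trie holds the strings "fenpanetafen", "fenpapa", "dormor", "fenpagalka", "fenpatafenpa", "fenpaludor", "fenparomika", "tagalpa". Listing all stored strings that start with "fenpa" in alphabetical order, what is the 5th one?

fenparomika

Filter for "fenpa…" and sort: "fenpagalka", "fenpaludor", "fenpanetafen", "fenpapa", "fenparomika", "fenpatafenpa"
The 5th is fenparomika.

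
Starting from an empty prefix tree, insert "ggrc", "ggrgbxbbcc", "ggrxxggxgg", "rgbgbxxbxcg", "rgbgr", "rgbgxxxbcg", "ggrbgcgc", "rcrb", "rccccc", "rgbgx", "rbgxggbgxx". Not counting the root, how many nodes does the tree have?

Trace insertions, counting only characters that open a new branch:
  "ggrc" → 4 new (g, g, r, c)
  "ggrgbxbbcc" → prefix "ggr" already present; 7 new (g, b, x, b, b, c, c)
  "ggrxxggxgg" → prefix "ggr" already present; 7 new (x, x, g, g, x, g, g)
  "rgbgbxxbxcg" → 11 new (r, g, b, g, b, x, x, b, x, c, g)
  "rgbgr" → prefix "rgbg" already present; 1 new (r)
  "rgbgxxxbcg" → prefix "rgbg" already present; 6 new (x, x, x, b, c, g)
  "ggrbgcgc" → prefix "ggr" already present; 5 new (b, g, c, g, c)
  "rcrb" → prefix "r" already present; 3 new (c, r, b)
  "rccccc" → prefix "rc" already present; 4 new (c, c, c, c)
  "rgbgx" → prefix "rgbgx" already present; 0 new (none)
  "rbgxggbgxx" → prefix "r" already present; 9 new (b, g, x, g, g, b, g, x, x)
Total nodes = 4 + 7 + 7 + 11 + 1 + 6 + 5 + 3 + 4 + 0 + 9 = 57

57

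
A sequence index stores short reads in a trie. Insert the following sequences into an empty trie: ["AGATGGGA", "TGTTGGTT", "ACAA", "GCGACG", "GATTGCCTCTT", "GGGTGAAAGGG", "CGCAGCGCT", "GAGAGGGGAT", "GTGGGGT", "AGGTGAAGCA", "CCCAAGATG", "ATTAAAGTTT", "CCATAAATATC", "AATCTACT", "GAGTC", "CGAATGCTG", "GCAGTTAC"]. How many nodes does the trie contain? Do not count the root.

124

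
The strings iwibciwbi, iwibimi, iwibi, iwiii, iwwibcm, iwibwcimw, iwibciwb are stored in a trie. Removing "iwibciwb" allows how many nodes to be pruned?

After clearing the end-marker at "iwibciwb", prune upward until reaching a node still needed by another word.
Every node on "iwibciwb" is still needed (e.g. by "iwibciwbi"), so nothing is freed.
Nodes removed: 0

0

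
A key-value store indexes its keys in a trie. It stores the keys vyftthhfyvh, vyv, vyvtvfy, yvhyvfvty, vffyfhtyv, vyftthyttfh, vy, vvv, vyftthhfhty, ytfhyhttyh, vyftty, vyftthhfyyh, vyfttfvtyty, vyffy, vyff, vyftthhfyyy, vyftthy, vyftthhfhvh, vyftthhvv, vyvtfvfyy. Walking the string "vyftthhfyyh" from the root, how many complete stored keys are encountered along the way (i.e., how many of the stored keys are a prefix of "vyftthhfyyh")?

2

Check each prefix of "vyftthhfyyh" against the stored set — each match is an end-marker on the path.
Prefixes of the query that are stored words: "vy", "vyftthhfyyh"
Count: 2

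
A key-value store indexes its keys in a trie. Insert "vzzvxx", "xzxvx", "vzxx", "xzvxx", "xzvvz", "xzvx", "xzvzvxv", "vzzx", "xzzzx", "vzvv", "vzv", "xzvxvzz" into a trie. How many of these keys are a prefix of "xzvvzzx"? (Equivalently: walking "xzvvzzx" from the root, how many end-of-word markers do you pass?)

1

Check each prefix of "xzvvzzx" against the stored set — each match is an end-marker on the path.
Prefixes of the query that are stored words: "xzvvz"
Count: 1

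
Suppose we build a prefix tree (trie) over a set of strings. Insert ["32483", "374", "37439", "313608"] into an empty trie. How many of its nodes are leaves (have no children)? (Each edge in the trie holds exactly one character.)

Leaves are exactly the stored words that no other stored word extends.
Those words: "313608", "32483", "37439"
Leaf count: 3

3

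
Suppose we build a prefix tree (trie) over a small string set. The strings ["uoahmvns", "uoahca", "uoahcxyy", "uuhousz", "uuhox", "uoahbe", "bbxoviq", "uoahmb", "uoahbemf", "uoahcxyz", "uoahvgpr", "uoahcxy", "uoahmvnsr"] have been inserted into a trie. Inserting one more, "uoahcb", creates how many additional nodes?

1

Walking "uoahcb" from the root, the first 5 characters ("uoahc") follow existing edges; "b" is the first miss.
New nodes needed: |"uoahcb"| − 5 = 6 − 5 = 1.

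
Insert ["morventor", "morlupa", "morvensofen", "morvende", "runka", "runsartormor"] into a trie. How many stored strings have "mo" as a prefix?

4

Traverse to the node for "mo", then collect every word in that subtree.
Words under "mo": morlupa, morvende, morvensofen, morventor
Count: 4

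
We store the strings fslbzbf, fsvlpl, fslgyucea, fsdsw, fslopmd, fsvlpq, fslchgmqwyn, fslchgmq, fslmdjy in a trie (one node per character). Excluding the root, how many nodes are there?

37

Trie structure (* marks end of a word):
(root)
└─ f
   └─ s
      ├─ d
      │  └─ s
      │     └─ w *
      ├─ l
      │  ├─ b
      │  │  └─ z
      │  │     └─ b
      │  │        └─ f *
      │  ├─ c
      │  │  └─ h
      │  │     └─ g
      │  │        └─ m
      │  │           └─ q *
      │  │              └─ w
      │  │                 └─ y
      │  │                    └─ n *
      │  ├─ g
      │  │  └─ y
      │  │     └─ u
      │  │        └─ c
      │  │           └─ e
      │  │              └─ a *
      │  ├─ m
      │  │  └─ d
      │  │     └─ j
      │  │        └─ y *
      │  └─ o
      │     └─ p
      │        └─ m
      │           └─ d *
      └─ v
         └─ l
            └─ p
               ├─ l *
               └─ q *
Counting every labelled node above: 37.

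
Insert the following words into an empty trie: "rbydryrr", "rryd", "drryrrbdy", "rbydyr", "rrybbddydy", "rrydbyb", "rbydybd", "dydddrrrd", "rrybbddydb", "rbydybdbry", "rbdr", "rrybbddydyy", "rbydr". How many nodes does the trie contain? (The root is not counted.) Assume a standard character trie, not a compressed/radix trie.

For each word, the new-node count is its length minus the longest prefix already in the trie:
  "rbydryrr" → 8 new (r, b, y, d, r, y, r, r)
  "rryd" → prefix "r" already present; 3 new (r, y, d)
  "drryrrbdy" → 9 new (d, r, r, y, r, r, b, d, y)
  "rbydyr" → prefix "rbyd" already present; 2 new (y, r)
  "rrybbddydy" → prefix "rry" already present; 7 new (b, b, d, d, y, d, y)
  "rrydbyb" → prefix "rryd" already present; 3 new (b, y, b)
  "rbydybd" → prefix "rbydy" already present; 2 new (b, d)
  "dydddrrrd" → prefix "d" already present; 8 new (y, d, d, d, r, r, r, d)
  "rrybbddydb" → prefix "rrybbddyd" already present; 1 new (b)
  "rbydybdbry" → prefix "rbydybd" already present; 3 new (b, r, y)
  "rbdr" → prefix "rb" already present; 2 new (d, r)
  "rrybbddydyy" → prefix "rrybbddydy" already present; 1 new (y)
  "rbydr" → prefix "rbydr" already present; 0 new (none)
Total nodes = 8 + 3 + 9 + 2 + 7 + 3 + 2 + 8 + 1 + 3 + 2 + 1 + 0 = 49

49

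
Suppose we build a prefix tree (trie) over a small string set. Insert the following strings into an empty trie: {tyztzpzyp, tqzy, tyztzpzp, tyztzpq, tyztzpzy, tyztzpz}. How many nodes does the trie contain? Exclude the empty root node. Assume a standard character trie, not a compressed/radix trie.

Insert word by word; a character creates a node only if that edge doesn't already exist:
  "tyztzpzyp" → 9 new (t, y, z, t, z, p, z, y, p)
  "tqzy" → prefix "t" already present; 3 new (q, z, y)
  "tyztzpzp" → prefix "tyztzpz" already present; 1 new (p)
  "tyztzpq" → prefix "tyztzp" already present; 1 new (q)
  "tyztzpzy" → prefix "tyztzpzy" already present; 0 new (none)
  "tyztzpz" → prefix "tyztzpz" already present; 0 new (none)
Total nodes = 9 + 3 + 1 + 1 + 0 + 0 = 14

14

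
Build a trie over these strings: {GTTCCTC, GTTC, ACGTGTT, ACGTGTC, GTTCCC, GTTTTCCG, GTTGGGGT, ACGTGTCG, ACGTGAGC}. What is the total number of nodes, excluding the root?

30

Insert word by word; a character creates a node only if that edge doesn't already exist:
  "GTTCCTC" → 7 new (G, T, T, C, C, T, C)
  "GTTC" → prefix "GTTC" already present; 0 new (none)
  "ACGTGTT" → 7 new (A, C, G, T, G, T, T)
  "ACGTGTC" → prefix "ACGTGT" already present; 1 new (C)
  "GTTCCC" → prefix "GTTCC" already present; 1 new (C)
  "GTTTTCCG" → prefix "GTT" already present; 5 new (T, T, C, C, G)
  "GTTGGGGT" → prefix "GTT" already present; 5 new (G, G, G, G, T)
  "ACGTGTCG" → prefix "ACGTGTC" already present; 1 new (G)
  "ACGTGAGC" → prefix "ACGTG" already present; 3 new (A, G, C)
Total nodes = 7 + 0 + 7 + 1 + 1 + 5 + 5 + 1 + 3 = 30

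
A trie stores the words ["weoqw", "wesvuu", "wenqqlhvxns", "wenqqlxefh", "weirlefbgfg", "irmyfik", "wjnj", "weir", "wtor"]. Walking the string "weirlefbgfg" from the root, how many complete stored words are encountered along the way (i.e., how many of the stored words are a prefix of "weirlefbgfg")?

2

Walk "weirlefbgfg" from the root; an end-of-word marker is hit whenever a stored word is a prefix of "weirlefbgfg".
Prefixes of the query that are stored words: "weir", "weirlefbgfg"
Count: 2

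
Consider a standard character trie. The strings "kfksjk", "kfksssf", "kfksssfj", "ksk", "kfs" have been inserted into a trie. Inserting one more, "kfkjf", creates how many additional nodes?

The longest prefix of "kfkjf" already in the trie is "kfk" (length 3).
New nodes needed: |"kfkjf"| − 3 = 5 − 3 = 2.

2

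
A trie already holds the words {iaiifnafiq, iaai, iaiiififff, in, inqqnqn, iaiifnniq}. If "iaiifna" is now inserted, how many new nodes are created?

"iaiifna" is already a full path in the trie; only an end-marker is added.
No new nodes are needed: 0.

0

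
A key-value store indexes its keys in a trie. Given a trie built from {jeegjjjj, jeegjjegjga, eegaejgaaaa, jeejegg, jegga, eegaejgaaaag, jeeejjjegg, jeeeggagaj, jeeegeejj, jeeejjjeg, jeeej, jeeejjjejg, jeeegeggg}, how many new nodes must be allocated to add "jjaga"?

Walking "jjaga" from the root, the first 1 characters ("j") follow existing edges; "j" is the first miss.
Each of the 4 remaining characters creates one node.

4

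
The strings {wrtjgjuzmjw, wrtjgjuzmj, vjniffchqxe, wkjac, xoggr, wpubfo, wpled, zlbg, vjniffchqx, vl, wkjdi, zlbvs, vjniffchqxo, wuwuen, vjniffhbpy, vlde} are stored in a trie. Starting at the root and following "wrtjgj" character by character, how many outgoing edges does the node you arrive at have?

Walk "wrtjgj" from the root, arriving at one node.
Characters that immediately follow "wrtjgj" among the stored strings: {u}.
That node has 1 child edge.

1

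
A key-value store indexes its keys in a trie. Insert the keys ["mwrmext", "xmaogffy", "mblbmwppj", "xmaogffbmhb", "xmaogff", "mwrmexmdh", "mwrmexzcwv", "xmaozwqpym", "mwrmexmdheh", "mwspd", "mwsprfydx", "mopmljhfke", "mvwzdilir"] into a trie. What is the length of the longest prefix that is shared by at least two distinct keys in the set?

Equivalently: take the maximum, over all pairs, of their longest common prefix length.
e.g. "mwrmexmdh" and "mwrmexmdheh" share the prefix "mwrmexmdh" of length 9; no pair shares a longer one.
Longest shared-prefix length: 9

9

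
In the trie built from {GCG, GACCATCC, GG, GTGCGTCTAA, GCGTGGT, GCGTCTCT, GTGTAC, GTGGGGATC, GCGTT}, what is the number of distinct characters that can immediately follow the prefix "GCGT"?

3

Follow the path "GCGT" to its node, then look at its outgoing edges.
Distinct next characters after "GCGT": C, G, T.
That node has 3 child edges.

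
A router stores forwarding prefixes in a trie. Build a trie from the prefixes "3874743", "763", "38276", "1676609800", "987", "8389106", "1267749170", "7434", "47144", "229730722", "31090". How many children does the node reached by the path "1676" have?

1

Walk "1676" from the root, arriving at one node.
Characters that immediately follow "1676" among the stored strings: {6}.
That node has 1 child edge.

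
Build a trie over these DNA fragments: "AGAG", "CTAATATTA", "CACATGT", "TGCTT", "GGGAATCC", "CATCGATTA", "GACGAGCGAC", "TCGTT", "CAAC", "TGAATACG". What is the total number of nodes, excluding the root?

60

Count nodes per top-level branch (shared prefixes stored once):
  'A'-branch (AGAG): 4 nodes
  'C'-branch (CAAC, CACATGT, CATCGATTA, CTAATATTA): 24 nodes
  'G'-branch (GACGAGCGAC, GGGAATCC): 17 nodes
  'T'-branch (TCGTT, TGAATACG, TGCTT): 15 nodes
Sum: 60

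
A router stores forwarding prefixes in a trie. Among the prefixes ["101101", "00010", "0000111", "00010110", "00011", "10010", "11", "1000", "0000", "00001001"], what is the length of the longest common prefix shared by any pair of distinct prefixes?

Look for the deepest trie node that still has at least two words in its subtree.
e.g. "00001001" and "0000111" share the prefix "00001" of length 5; no pair shares a longer one.
Longest shared-prefix length: 5

5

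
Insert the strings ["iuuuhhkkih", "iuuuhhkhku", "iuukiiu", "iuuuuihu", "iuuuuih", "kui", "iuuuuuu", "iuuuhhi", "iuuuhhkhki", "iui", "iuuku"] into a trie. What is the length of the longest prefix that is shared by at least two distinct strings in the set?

Equivalently: take the maximum, over all pairs, of their longest common prefix length.
"iuuuhhkhki" and "iuuuhhkhku" agree on "iuuuhhkhk" (9 characters) before diverging; nothing deeper is shared.
Longest shared-prefix length: 9

9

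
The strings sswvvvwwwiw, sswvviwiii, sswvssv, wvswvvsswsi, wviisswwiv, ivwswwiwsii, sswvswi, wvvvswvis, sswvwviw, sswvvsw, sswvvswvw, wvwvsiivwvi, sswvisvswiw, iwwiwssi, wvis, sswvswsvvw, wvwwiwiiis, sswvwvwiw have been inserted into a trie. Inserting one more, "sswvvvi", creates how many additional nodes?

1

Walking "sswvvvi" from the root, the first 6 characters ("sswvvv") follow existing edges; "i" is the first miss.
Each of the 1 remaining characters creates one node.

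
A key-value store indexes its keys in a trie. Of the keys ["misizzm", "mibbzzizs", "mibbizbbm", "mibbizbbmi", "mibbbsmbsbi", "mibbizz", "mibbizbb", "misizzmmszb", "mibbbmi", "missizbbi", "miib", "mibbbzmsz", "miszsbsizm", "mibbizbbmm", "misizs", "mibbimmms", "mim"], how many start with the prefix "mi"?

Traverse to the node for "mi", then collect every word in that subtree.
Matches: "mibbbmi", "mibbbsmbsbi", "mibbbzmsz", "mibbimmms", "mibbizbb", "mibbizbbm", "mibbizbbmi", "mibbizbbmm", "mibbizz", "mibbzzizs", "miib", "mim", "misizs", "misizzm", "misizzmmszb", "missizbbi", "miszsbsizm"
Count: 17

17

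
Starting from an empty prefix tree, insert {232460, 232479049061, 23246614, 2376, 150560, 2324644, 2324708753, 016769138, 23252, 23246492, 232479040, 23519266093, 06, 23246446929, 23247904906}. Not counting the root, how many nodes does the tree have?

60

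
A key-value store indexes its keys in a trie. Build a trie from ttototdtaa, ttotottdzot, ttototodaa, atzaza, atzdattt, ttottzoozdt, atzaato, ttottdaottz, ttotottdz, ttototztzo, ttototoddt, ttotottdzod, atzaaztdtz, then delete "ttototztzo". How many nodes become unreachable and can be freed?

4

After clearing the end-marker at "ttototztzo", prune upward until reaching a node still needed by another word.
The suffix "ztzo" (4 nodes) is used only by "ttototztzo"; the node for "ttotot" still has the child "d", so pruning stops there.
Nodes removed: 4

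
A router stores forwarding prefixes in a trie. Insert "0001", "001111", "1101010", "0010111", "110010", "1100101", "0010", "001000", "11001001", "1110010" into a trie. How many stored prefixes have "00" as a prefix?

5

Filter for entries beginning with "00":
Words under "00": 0001, 0010, 001000, 0010111, 001111
Count: 5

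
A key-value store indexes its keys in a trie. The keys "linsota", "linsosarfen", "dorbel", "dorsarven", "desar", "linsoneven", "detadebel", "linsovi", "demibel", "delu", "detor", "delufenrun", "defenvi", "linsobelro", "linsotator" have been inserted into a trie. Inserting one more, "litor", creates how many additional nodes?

3

Walking "litor" from the root, the first 2 characters ("li") follow existing edges; "t" is the first miss.
New nodes needed: |"litor"| − 2 = 5 − 2 = 3.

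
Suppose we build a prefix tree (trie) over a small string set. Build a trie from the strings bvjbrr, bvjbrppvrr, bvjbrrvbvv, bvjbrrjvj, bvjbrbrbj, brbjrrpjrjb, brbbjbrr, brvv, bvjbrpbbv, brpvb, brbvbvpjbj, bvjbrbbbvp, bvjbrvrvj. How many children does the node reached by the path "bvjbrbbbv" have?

Walk "bvjbrbbbv" from the root, arriving at one node.
Characters that immediately follow "bvjbrbbbv" among the stored strings: {p}.
That node has 1 child edge.

1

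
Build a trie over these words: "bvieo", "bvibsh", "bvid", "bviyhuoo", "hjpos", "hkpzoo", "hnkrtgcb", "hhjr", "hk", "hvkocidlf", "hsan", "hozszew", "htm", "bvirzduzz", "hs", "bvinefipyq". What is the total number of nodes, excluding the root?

Trace insertions, counting only characters that open a new branch:
  "bvieo" → 5 new (b, v, i, e, o)
  "bvibsh" → prefix "bvi" already present; 3 new (b, s, h)
  "bvid" → prefix "bvi" already present; 1 new (d)
  "bviyhuoo" → prefix "bvi" already present; 5 new (y, h, u, o, o)
  "hjpos" → 5 new (h, j, p, o, s)
  "hkpzoo" → prefix "h" already present; 5 new (k, p, z, o, o)
  "hnkrtgcb" → prefix "h" already present; 7 new (n, k, r, t, g, c, b)
  "hhjr" → prefix "h" already present; 3 new (h, j, r)
  "hk" → prefix "hk" already present; 0 new (none)
  "hvkocidlf" → prefix "h" already present; 8 new (v, k, o, c, i, d, l, f)
  "hsan" → prefix "h" already present; 3 new (s, a, n)
  "hozszew" → prefix "h" already present; 6 new (o, z, s, z, e, w)
  "htm" → prefix "h" already present; 2 new (t, m)
  "bvirzduzz" → prefix "bvi" already present; 6 new (r, z, d, u, z, z)
  "hs" → prefix "hs" already present; 0 new (none)
  "bvinefipyq" → prefix "bvi" already present; 7 new (n, e, f, i, p, y, q)
Total nodes = 5 + 3 + 1 + 5 + 5 + 5 + 7 + 3 + 0 + 8 + 3 + 6 + 2 + 6 + 0 + 7 = 66

66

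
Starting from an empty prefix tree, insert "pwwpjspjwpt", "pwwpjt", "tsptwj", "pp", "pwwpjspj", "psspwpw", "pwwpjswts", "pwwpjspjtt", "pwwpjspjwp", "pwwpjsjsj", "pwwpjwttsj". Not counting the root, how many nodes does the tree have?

Insert word by word; a character creates a node only if that edge doesn't already exist:
  "pwwpjspjwpt" → 11 new (p, w, w, p, j, s, p, j, w, p, t)
  "pwwpjt" → prefix "pwwpj" already present; 1 new (t)
  "tsptwj" → 6 new (t, s, p, t, w, j)
  "pp" → prefix "p" already present; 1 new (p)
  "pwwpjspj" → prefix "pwwpjspj" already present; 0 new (none)
  "psspwpw" → prefix "p" already present; 6 new (s, s, p, w, p, w)
  "pwwpjswts" → prefix "pwwpjs" already present; 3 new (w, t, s)
  "pwwpjspjtt" → prefix "pwwpjspj" already present; 2 new (t, t)
  "pwwpjspjwp" → prefix "pwwpjspjwp" already present; 0 new (none)
  "pwwpjsjsj" → prefix "pwwpjs" already present; 3 new (j, s, j)
  "pwwpjwttsj" → prefix "pwwpj" already present; 5 new (w, t, t, s, j)
Total nodes = 11 + 1 + 6 + 1 + 0 + 6 + 3 + 2 + 0 + 3 + 5 = 38

38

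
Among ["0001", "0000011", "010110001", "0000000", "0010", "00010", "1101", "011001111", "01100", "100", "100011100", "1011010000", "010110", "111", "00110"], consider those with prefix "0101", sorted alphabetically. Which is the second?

010110001

DFS of the "0101" subtree visits, in order: "010110", "010110001"
Position 2: 010110001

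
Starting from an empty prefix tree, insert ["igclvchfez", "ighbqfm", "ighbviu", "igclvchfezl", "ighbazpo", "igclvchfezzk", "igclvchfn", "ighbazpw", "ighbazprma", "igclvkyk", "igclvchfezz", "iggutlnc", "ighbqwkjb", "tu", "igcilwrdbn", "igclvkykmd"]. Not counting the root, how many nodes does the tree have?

54

Insert word by word; a character creates a node only if that edge doesn't already exist:
  "igclvchfez" → 10 new (i, g, c, l, v, c, h, f, e, z)
  "ighbqfm" → prefix "ig" already present; 5 new (h, b, q, f, m)
  "ighbviu" → prefix "ighb" already present; 3 new (v, i, u)
  "igclvchfezl" → prefix "igclvchfez" already present; 1 new (l)
  "ighbazpo" → prefix "ighb" already present; 4 new (a, z, p, o)
  "igclvchfezzk" → prefix "igclvchfez" already present; 2 new (z, k)
  "igclvchfn" → prefix "igclvchf" already present; 1 new (n)
  "ighbazpw" → prefix "ighbazp" already present; 1 new (w)
  "ighbazprma" → prefix "ighbazp" already present; 3 new (r, m, a)
  "igclvkyk" → prefix "igclv" already present; 3 new (k, y, k)
  "igclvchfezz" → prefix "igclvchfezz" already present; 0 new (none)
  "iggutlnc" → prefix "ig" already present; 6 new (g, u, t, l, n, c)
  "ighbqwkjb" → prefix "ighbq" already present; 4 new (w, k, j, b)
  "tu" → 2 new (t, u)
  "igcilwrdbn" → prefix "igc" already present; 7 new (i, l, w, r, d, b, n)
  "igclvkykmd" → prefix "igclvkyk" already present; 2 new (m, d)
Total nodes = 10 + 5 + 3 + 1 + 4 + 2 + 1 + 1 + 3 + 3 + 0 + 6 + 4 + 2 + 7 + 2 = 54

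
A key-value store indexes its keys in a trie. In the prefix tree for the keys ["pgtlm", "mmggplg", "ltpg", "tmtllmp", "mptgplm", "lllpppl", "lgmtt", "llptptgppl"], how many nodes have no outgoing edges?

A leaf is a node with no children — equivalently, the end of a word that is not a proper prefix of any other stored word.
Those words: "lgmtt", "lllpppl", "llptptgppl", "ltpg", "mmggplg", "mptgplm", "pgtlm", "tmtllmp"
Leaf count: 8

8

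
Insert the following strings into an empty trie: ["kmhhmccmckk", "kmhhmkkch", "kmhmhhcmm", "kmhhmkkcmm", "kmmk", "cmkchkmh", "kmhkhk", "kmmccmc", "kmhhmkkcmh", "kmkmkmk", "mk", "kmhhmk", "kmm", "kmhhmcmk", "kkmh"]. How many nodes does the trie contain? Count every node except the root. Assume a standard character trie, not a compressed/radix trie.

53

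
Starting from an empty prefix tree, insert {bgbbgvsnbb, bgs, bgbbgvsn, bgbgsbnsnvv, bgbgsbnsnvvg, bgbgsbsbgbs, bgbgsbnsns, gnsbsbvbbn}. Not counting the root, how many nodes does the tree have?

For each word, the new-node count is its length minus the longest prefix already in the trie:
  "bgbbgvsnbb" → 10 new (b, g, b, b, g, v, s, n, b, b)
  "bgs" → prefix "bg" already present; 1 new (s)
  "bgbbgvsn" → prefix "bgbbgvsn" already present; 0 new (none)
  "bgbgsbnsnvv" → prefix "bgb" already present; 8 new (g, s, b, n, s, n, v, v)
  "bgbgsbnsnvvg" → prefix "bgbgsbnsnvv" already present; 1 new (g)
  "bgbgsbsbgbs" → prefix "bgbgsb" already present; 5 new (s, b, g, b, s)
  "bgbgsbnsns" → prefix "bgbgsbnsn" already present; 1 new (s)
  "gnsbsbvbbn" → 10 new (g, n, s, b, s, b, v, b, b, n)
Total nodes = 10 + 1 + 0 + 8 + 1 + 5 + 1 + 10 = 36

36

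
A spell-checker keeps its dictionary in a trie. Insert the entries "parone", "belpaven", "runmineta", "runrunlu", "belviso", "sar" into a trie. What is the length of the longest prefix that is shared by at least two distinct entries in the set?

3

Equivalently: take the maximum, over all pairs, of their longest common prefix length.
e.g. "belpaven" and "belviso" share the prefix "bel" of length 3; no pair shares a longer one.
Longest shared-prefix length: 3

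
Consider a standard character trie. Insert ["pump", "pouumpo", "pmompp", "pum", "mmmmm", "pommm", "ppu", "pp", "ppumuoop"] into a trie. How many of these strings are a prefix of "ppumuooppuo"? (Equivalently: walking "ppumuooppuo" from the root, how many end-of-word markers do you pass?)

3

Walk "ppumuooppuo" from the root; an end-of-word marker is hit whenever a stored word is a prefix of "ppumuooppuo".
Prefixes of the query that are stored words: "pp", "ppu", "ppumuoop"
Count: 3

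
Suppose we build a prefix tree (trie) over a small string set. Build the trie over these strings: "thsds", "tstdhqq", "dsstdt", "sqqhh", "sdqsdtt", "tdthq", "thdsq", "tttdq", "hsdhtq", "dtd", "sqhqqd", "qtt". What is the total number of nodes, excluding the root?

54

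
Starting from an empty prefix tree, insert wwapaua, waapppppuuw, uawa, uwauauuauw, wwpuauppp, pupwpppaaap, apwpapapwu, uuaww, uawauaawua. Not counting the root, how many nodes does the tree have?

68

Insert word by word; a character creates a node only if that edge doesn't already exist:
  "wwapaua" → 7 new (w, w, a, p, a, u, a)
  "waapppppuuw" → prefix "w" already present; 10 new (a, a, p, p, p, p, p, u, u, w)
  "uawa" → 4 new (u, a, w, a)
  "uwauauuauw" → prefix "u" already present; 9 new (w, a, u, a, u, u, a, u, w)
  "wwpuauppp" → prefix "ww" already present; 7 new (p, u, a, u, p, p, p)
  "pupwpppaaap" → 11 new (p, u, p, w, p, p, p, a, a, a, p)
  "apwpapapwu" → 10 new (a, p, w, p, a, p, a, p, w, u)
  "uuaww" → prefix "u" already present; 4 new (u, a, w, w)
  "uawauaawua" → prefix "uawa" already present; 6 new (u, a, a, w, u, a)
Total nodes = 7 + 10 + 4 + 9 + 7 + 11 + 10 + 4 + 6 = 68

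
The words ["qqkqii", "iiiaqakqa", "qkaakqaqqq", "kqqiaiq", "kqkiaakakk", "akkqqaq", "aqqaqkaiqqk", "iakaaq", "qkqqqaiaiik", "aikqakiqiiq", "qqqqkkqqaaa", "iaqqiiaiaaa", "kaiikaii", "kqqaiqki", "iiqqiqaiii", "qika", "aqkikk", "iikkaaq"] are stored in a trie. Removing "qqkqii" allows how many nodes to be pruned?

After clearing the end-marker at "qqkqii", prune upward until reaching a node still needed by another word.
The suffix "kqii" (4 nodes) is used only by "qqkqii"; the node for "qq" still has the child "q", so pruning stops there.
Nodes removed: 4

4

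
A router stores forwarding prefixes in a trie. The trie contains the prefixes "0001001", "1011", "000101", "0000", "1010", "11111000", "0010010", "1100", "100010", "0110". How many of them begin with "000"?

Walk to "000"; the words in its subtree are exactly those with that prefix.
Matches: "0000", "0001001", "000101"
Count: 3

3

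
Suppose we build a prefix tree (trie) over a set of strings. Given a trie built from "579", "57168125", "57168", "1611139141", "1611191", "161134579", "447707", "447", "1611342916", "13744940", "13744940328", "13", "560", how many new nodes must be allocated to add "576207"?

The longest prefix of "576207" already in the trie is "57" (length 2).
New nodes needed: |"576207"| − 2 = 6 − 2 = 4.

4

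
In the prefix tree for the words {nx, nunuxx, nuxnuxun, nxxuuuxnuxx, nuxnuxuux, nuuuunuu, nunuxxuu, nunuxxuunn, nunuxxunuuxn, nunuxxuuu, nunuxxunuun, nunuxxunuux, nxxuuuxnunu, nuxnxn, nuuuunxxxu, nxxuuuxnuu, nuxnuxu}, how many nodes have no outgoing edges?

12

Leaves are exactly the stored words that no other stored word extends.
Those words: "nunuxxunuun", "nunuxxunuuxn", "nunuxxuunn", "nunuxxuuu", "nuuuunuu", "nuuuunxxxu", "nuxnuxun", "nuxnuxuux", "nuxnxn", "nxxuuuxnunu", "nxxuuuxnuu", "nxxuuuxnuxx"
Leaf count: 12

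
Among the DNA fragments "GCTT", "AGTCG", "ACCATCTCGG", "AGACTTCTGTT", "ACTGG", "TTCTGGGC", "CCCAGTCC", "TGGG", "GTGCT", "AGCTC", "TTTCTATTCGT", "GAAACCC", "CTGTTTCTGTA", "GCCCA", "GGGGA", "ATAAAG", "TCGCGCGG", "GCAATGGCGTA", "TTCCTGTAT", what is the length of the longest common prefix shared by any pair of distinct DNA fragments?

3

Equivalently: take the maximum, over all pairs, of their longest common prefix length.
"TTCCTGTAT" and "TTCTGGGC" agree on "TTC" (3 characters) before diverging; nothing deeper is shared.
Longest shared-prefix length: 3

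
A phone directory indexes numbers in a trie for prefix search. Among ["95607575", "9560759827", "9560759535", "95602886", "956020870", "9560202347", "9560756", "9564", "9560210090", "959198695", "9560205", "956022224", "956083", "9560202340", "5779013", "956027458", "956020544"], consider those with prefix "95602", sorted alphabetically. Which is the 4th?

DFS of the "95602" subtree visits, in order: "9560202340", "9560202347", "9560205", "956020544", "956020870", "9560210090", "956022224", "956027458", "95602886"
Position 4: 956020544

956020544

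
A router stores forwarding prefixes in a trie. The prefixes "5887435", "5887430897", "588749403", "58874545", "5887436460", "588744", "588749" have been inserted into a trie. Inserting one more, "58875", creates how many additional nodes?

1

Walking "58875" from the root, the first 4 characters ("5887") follow existing edges; "5" is the first miss.
Each of the 1 remaining characters creates one node.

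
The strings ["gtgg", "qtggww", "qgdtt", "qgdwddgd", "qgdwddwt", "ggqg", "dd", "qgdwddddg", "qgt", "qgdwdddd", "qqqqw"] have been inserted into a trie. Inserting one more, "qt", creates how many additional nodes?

Every character of "qt" already lies on an existing path (it is a prefix of some stored word).
No new nodes are needed: 0.

0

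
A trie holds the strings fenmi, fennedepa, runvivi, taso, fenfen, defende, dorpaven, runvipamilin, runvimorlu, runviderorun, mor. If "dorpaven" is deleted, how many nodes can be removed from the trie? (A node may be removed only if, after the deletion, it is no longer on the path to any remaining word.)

7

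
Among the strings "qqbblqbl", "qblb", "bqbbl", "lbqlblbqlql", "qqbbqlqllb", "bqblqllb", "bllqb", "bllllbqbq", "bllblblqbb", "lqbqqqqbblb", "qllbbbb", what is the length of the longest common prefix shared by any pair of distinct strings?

Look for the deepest trie node that still has at least two words in its subtree.
"qqbblqbl" and "qqbbqlqllb" agree on "qqbb" (4 characters) before diverging; nothing deeper is shared.
Longest shared-prefix length: 4

4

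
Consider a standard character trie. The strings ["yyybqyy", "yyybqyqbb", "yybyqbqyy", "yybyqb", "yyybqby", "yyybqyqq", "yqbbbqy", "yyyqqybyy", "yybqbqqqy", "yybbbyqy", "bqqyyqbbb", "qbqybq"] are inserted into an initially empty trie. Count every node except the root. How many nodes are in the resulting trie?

58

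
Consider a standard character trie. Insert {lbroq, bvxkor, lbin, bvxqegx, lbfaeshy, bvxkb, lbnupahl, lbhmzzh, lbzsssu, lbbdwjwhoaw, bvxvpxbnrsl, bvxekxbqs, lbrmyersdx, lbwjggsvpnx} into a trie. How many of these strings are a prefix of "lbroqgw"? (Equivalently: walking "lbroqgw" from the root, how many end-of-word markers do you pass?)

1

Traverse "lbroqgw" character by character; count nodes along the way that are marked as word ends.
Prefixes of the query that are stored words: "lbroq"
Count: 1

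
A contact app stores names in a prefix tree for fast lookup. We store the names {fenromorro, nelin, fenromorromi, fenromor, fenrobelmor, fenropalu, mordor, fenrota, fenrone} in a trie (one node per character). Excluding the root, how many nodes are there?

37

For each word, the new-node count is its length minus the longest prefix already in the trie:
  "fenromorro" → 10 new (f, e, n, r, o, m, o, r, r, o)
  "nelin" → 5 new (n, e, l, i, n)
  "fenromorromi" → prefix "fenromorro" already present; 2 new (m, i)
  "fenromor" → prefix "fenromor" already present; 0 new (none)
  "fenrobelmor" → prefix "fenro" already present; 6 new (b, e, l, m, o, r)
  "fenropalu" → prefix "fenro" already present; 4 new (p, a, l, u)
  "mordor" → 6 new (m, o, r, d, o, r)
  "fenrota" → prefix "fenro" already present; 2 new (t, a)
  "fenrone" → prefix "fenro" already present; 2 new (n, e)
Total nodes = 10 + 5 + 2 + 0 + 6 + 4 + 6 + 2 + 2 = 37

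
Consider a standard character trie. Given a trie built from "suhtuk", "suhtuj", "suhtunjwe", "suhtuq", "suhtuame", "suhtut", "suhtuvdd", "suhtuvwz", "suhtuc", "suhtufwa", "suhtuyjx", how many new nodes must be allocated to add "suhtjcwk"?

4

The longest prefix of "suhtjcwk" already in the trie is "suht" (length 4).
New nodes needed: |"suhtjcwk"| − 4 = 8 − 4 = 4.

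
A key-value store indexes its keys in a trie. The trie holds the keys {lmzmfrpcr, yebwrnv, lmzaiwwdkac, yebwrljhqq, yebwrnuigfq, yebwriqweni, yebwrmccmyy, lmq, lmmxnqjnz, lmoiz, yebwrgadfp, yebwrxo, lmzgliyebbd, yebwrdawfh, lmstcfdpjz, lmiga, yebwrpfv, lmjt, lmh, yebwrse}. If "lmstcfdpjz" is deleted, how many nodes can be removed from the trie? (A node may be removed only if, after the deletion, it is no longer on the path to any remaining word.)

8

Walk "lmstcfdpjz" from the leaf back toward the root, removing each node that no remaining word uses.
The suffix "stcfdpjz" (8 nodes) is used only by "lmstcfdpjz"; the node for "lm" still has the child "z", so pruning stops there.
Nodes removed: 8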